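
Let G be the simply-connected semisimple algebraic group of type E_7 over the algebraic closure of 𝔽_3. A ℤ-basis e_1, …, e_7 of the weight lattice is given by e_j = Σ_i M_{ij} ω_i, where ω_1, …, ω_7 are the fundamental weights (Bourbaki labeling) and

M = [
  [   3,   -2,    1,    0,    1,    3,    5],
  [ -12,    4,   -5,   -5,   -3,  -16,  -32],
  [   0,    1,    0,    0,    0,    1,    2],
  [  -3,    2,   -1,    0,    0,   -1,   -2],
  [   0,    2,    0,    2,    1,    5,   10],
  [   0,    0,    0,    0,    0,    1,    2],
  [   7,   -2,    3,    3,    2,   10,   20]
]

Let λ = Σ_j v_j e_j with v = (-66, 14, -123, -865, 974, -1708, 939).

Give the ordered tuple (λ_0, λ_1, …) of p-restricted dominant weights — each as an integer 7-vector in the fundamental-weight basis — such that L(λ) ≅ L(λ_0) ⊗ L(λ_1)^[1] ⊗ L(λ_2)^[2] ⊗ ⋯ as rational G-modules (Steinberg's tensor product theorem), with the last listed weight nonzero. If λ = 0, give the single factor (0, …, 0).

((1, 2, 1, 2, 2, 2, 2), (2, 0, 1, 2, 1, 2, 1), (0, 1, 2, 1, 1, 0, 0), (1, 2, 0, 0, 1, 0, 1), (2, 1, 2, 2, 1, 2, 2))

Converting to the ω-basis (c_i = row i of M dotted with v = (-66, 14, -123, -865, 974, -1708, 939)):
  c_1 = 3*-66 + -2*14 + 1*-123 + 0*-865 + 1*974 + 3*-1708 + 5*939 = 196
  c_2 = -12*-66 + 4*14 + -5*-123 + -5*-865 + -3*974 + -16*-1708 + -32*939 = 146
  c_3 = 0*-66 + 1*14 + 0*-123 + 0*-865 + 0*974 + 1*-1708 + 2*939 = 184
  c_4 = -3*-66 + 2*14 + -1*-123 + 0*-865 + 0*974 + -1*-1708 + -2*939 = 179
  c_5 = 0*-66 + 2*14 + 0*-123 + 2*-865 + 1*974 + 5*-1708 + 10*939 = 122
  c_6 = 0*-66 + 0*14 + 0*-123 + 0*-865 + 0*974 + 1*-1708 + 2*939 = 170
  c_7 = 7*-66 + -2*14 + 3*-123 + 3*-865 + 2*974 + 10*-1708 + 20*939 = 194
p = 3; digits c_i = Σ_j d_{ij}·3^j, 0 ≤ d_{ij} < 3:
  c_1 = 196 = 1·3^0 + 2·3^1 + 0·3^2 + 1·3^3 + 2·3^4
  c_2 = 146 = 2·3^0 + 0·3^1 + 1·3^2 + 2·3^3 + 1·3^4
  c_3 = 184 = 1·3^0 + 1·3^1 + 2·3^2 + 0·3^3 + 2·3^4
  c_4 = 179 = 2·3^0 + 2·3^1 + 1·3^2 + 0·3^3 + 2·3^4
  c_5 = 122 = 2·3^0 + 1·3^1 + 1·3^2 + 1·3^3 + 1·3^4
  c_6 = 170 = 2·3^0 + 2·3^1 + 0·3^2 + 0·3^3 + 2·3^4
  c_7 = 194 = 2·3^0 + 1·3^1 + 0·3^2 + 1·3^3 + 2·3^4
p-restricted factor λ_0 = (1, 2, 1, 2, 2, 2, 2)
p-restricted factor λ_1 = (2, 0, 1, 2, 1, 2, 1)
p-restricted factor λ_2 = (0, 1, 2, 1, 1, 0, 0)
p-restricted factor λ_3 = (1, 2, 0, 0, 1, 0, 1)
p-restricted factor λ_4 = (2, 1, 2, 2, 1, 2, 2)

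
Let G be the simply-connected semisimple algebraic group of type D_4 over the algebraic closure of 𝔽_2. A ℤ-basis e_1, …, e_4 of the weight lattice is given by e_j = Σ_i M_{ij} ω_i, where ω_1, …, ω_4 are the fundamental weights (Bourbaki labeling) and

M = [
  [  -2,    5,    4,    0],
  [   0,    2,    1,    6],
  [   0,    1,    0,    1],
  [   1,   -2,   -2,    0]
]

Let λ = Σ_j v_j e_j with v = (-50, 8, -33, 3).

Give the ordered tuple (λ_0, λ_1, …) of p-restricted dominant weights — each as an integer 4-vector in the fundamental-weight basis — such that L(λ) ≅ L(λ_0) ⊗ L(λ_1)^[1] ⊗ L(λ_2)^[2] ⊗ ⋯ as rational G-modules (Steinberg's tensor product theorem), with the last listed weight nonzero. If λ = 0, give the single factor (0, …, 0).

((0, 1, 1, 0), (0, 0, 1, 0), (0, 0, 0, 0), (1, 0, 1, 0))

Change of basis e → ω: c = M·v where v = (-50, 8, -33, 3):
  c_1 = (-2)·(-50) + (5)·(8) + (4)·(-33) + (0)·(3) = 8
  c_2 = (0)·(-50) + (2)·(8) + (1)·(-33) + (6)·(3) = 1
  c_3 = (0)·(-50) + (1)·(8) + (0)·(-33) + (1)·(3) = 11
  c_4 = (1)·(-50) + (-2)·(8) + (-2)·(-33) + (0)·(3) = 0
Writing each c_i in base p = 2:
  c_1 = 8 = 0·2^0 + 0·2^1 + 0·2^2 + 1·2^3
  c_2 = 1 = 1·2^0
  c_3 = 11 = 1·2^0 + 1·2^1 + 0·2^2 + 1·2^3
  c_4 = 0
p-restricted factor λ_0 = (0, 1, 1, 0)
p-restricted factor λ_1 = (0, 0, 1, 0)
p-restricted factor λ_2 = (0, 0, 0, 0)
p-restricted factor λ_3 = (1, 0, 1, 0)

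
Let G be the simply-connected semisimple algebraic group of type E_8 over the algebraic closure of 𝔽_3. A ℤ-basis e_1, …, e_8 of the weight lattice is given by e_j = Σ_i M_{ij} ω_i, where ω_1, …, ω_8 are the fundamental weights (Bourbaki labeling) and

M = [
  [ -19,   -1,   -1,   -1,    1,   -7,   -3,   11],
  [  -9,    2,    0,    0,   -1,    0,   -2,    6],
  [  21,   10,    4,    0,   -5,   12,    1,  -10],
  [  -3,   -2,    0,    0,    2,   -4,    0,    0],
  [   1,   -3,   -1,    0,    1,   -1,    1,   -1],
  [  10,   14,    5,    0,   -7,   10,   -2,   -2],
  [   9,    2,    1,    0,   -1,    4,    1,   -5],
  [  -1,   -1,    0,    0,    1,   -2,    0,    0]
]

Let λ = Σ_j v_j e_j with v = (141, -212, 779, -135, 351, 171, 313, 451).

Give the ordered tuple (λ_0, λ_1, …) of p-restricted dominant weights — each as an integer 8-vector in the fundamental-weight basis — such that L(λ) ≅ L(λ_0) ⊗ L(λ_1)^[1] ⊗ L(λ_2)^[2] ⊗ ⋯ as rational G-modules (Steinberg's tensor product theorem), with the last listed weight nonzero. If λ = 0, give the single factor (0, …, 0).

((2, 0, 0, 1, 1, 2, 0, 2), (0, 0, 1, 0, 1, 2, 2, 2), (1, 1, 0, 2, 1, 0, 1, 2), (2, 1, 2, 0, 1, 2, 0, 2))

ω-coordinates c = M·v, v = (141, -212, 779, -135, 351, 171, 313, 451):
  c_1 = -19*141 + -1*-212 + -1*779 + -1*-135 + 1*351 + -7*171 + -3*313 + 11*451 = 65
  c_2 = -9*141 + 2*-212 + 0*779 + 0*-135 + -1*351 + 0*171 + -2*313 + 6*451 = 36
  c_3 = 21*141 + 10*-212 + 4*779 + 0*-135 + -5*351 + 12*171 + 1*313 + -10*451 = 57
  c_4 = -3*141 + -2*-212 + 0*779 + 0*-135 + 2*351 + -4*171 + 0*313 + 0*451 = 19
  c_5 = 1*141 + -3*-212 + -1*779 + 0*-135 + 1*351 + -1*171 + 1*313 + -1*451 = 40
  c_6 = 10*141 + 14*-212 + 5*779 + 0*-135 + -7*351 + 10*171 + -2*313 + -2*451 = 62
  c_7 = 9*141 + 2*-212 + 1*779 + 0*-135 + -1*351 + 4*171 + 1*313 + -5*451 = 15
  c_8 = -1*141 + -1*-212 + 0*779 + 0*-135 + 1*351 + -2*171 + 0*313 + 0*451 = 80
p = 3; digits c_i = Σ_j d_{ij}·3^j, 0 ≤ d_{ij} < 3:
  c_1 = 65 = 2·3^0 + 0·3^1 + 1·3^2 + 2·3^3
  c_2 = 36 = 0·3^0 + 0·3^1 + 1·3^2 + 1·3^3
  c_3 = 57 = 0·3^0 + 1·3^1 + 0·3^2 + 2·3^3
  c_4 = 19 = 1·3^0 + 0·3^1 + 2·3^2
  c_5 = 40 = 1·3^0 + 1·3^1 + 1·3^2 + 1·3^3
  c_6 = 62 = 2·3^0 + 2·3^1 + 0·3^2 + 2·3^3
  c_7 = 15 = 0·3^0 + 2·3^1 + 1·3^2
  c_8 = 80 = 2·3^0 + 2·3^1 + 2·3^2 + 2·3^3
λ_0 = (2, 0, 0, 1, 1, 2, 0, 2)
λ_1 = (0, 0, 1, 0, 1, 2, 2, 2)
λ_2 = (1, 1, 0, 2, 1, 0, 1, 2)
λ_3 = (2, 1, 2, 0, 1, 2, 0, 2)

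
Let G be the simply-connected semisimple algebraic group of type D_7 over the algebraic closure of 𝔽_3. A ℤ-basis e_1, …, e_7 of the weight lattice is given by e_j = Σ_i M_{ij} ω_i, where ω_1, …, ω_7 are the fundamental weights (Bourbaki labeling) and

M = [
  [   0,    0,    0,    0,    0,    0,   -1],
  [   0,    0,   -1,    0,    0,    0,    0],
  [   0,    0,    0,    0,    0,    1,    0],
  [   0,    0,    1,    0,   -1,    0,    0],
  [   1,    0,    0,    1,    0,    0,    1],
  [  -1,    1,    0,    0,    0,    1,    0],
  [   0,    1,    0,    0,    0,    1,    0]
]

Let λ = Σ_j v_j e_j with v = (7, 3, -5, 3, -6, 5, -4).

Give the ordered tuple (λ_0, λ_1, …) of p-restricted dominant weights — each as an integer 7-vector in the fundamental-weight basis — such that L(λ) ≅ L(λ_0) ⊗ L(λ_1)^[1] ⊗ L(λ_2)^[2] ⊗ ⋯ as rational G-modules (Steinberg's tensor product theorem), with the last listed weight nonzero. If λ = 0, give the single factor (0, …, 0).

In the fundamental-weight basis, λ has coordinates c = M·v (v = (7, 3, -5, 3, -6, 5, -4)):
  c_1 = (0)·(7) + (0)·(3) + (0)·(-5) + (0)·(3) + (0)·(-6) + (0)·(5) + (-1)·(-4) = 4
  c_2 = (0)·(7) + (0)·(3) + (-1)·(-5) + (0)·(3) + (0)·(-6) + (0)·(5) + (0)·(-4) = 5
  c_3 = (0)·(7) + (0)·(3) + (0)·(-5) + (0)·(3) + (0)·(-6) + (1)·(5) + (0)·(-4) = 5
  c_4 = (0)·(7) + (0)·(3) + (1)·(-5) + (0)·(3) + (-1)·(-6) + (0)·(5) + (0)·(-4) = 1
  c_5 = (1)·(7) + (0)·(3) + (0)·(-5) + (1)·(3) + (0)·(-6) + (0)·(5) + (1)·(-4) = 6
  c_6 = (-1)·(7) + (1)·(3) + (0)·(-5) + (0)·(3) + (0)·(-6) + (1)·(5) + (0)·(-4) = 1
  c_7 = (0)·(7) + (1)·(3) + (0)·(-5) + (0)·(3) + (0)·(-6) + (1)·(5) + (0)·(-4) = 8
p = 3; digits c_i = Σ_j d_{ij}·3^j, 0 ≤ d_{ij} < 3:
  c_1 = 4 = 1·3^0 + 1·3^1
  c_2 = 5 = 2·3^0 + 1·3^1
  c_3 = 5 = 2·3^0 + 1·3^1
  c_4 = 1 = 1·3^0
  c_5 = 6 = 0·3^0 + 2·3^1
  c_6 = 1 = 1·3^0
  c_7 = 8 = 2·3^0 + 2·3^1
Factor λ_0 = (1, 2, 2, 1, 0, 1, 2)
Factor λ_1 = (1, 1, 1, 0, 2, 0, 2)

((1, 2, 2, 1, 0, 1, 2), (1, 1, 1, 0, 2, 0, 2))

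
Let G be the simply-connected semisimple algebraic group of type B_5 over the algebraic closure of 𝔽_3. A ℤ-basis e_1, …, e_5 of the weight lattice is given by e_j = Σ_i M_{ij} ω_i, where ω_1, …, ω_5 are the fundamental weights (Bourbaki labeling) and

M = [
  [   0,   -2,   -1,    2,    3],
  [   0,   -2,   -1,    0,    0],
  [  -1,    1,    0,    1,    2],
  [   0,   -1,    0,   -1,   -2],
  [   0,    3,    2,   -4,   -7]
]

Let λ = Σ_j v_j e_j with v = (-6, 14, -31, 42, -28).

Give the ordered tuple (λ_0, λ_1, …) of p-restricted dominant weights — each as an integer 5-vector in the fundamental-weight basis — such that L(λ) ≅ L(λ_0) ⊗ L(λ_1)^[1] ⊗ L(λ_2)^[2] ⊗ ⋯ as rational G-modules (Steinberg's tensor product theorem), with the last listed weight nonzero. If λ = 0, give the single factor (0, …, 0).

Converting to the ω-basis (c_i = row i of M dotted with v = (-6, 14, -31, 42, -28)):
  c_1 = (0)·(-6) + (-2)·(14) + (-1)·(-31) + 2·42 + (3)·(-28) = 3
  c_2 = (0)·(-6) + (-2)·(14) + (-1)·(-31) + 0·42 + (0)·(-28) = 3
  c_3 = (-1)·(-6) + 1·14 + (0)·(-31) + 1·42 + (2)·(-28) = 6
  c_4 = (0)·(-6) + (-1)·(14) + (0)·(-31) + (-1)·(42) + (-2)·(-28) = 0
  c_5 = (0)·(-6) + 3·14 + (2)·(-31) + (-4)·(42) + (-7)·(-28) = 8
Expand coordinatewise in base 3:
  c_1 = 3 = 0·3^0 + 1·3^1
  c_2 = 3 = 0·3^0 + 1·3^1
  c_3 = 6 = 0·3^0 + 2·3^1
  c_4 = 0
  c_5 = 8 = 2·3^0 + 2·3^1
Factor λ_0 = (0, 0, 0, 0, 2)
Factor λ_1 = (1, 1, 2, 0, 2)

((0, 0, 0, 0, 2), (1, 1, 2, 0, 2))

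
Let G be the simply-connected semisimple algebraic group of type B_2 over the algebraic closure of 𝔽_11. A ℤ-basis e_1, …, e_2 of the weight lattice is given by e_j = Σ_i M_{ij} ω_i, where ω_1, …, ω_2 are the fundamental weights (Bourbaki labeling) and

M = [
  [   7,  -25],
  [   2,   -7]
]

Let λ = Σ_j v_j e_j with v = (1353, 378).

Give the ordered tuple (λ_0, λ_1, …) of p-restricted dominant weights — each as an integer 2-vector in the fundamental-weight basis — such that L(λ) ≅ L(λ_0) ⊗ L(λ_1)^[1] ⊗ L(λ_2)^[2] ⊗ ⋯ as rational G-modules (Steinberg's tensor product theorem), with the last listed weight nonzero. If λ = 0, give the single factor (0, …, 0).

((10, 5), (1, 5))

Converting to the ω-basis (c_i = row i of M dotted with v = (1353, 378)):
  c_1 = (7)·(1353) + (-25)·(378) = 21
  c_2 = (2)·(1353) + (-7)·(378) = 60
Base-11 expansion of each c_i:
  c_1 = 21 = 10·11^0 + 1·11^1
  c_2 = 60 = 5·11^0 + 5·11^1
λ_0 = (10, 5)
λ_1 = (1, 5)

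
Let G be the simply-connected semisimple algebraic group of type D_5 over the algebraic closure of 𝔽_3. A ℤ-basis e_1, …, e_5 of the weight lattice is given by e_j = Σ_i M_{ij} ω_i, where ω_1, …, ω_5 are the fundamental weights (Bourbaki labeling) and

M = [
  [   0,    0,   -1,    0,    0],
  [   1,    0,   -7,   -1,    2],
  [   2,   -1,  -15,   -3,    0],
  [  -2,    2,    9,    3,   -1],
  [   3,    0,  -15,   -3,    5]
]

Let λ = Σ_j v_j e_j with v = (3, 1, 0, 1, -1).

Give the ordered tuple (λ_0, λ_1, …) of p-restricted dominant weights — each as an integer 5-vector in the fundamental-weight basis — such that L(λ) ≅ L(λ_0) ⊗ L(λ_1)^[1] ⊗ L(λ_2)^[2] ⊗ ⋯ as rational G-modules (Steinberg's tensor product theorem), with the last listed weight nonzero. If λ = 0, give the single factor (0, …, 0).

Change of basis e → ω: c = M·v where v = (3, 1, 0, 1, -1):
  c_1 = 0·3 + 0·1 + (-1)·(0) + 0·1 + (0)·(-1) = 0
  c_2 = 1·3 + 0·1 + (-7)·(0) + (-1)·(1) + (2)·(-1) = 0
  c_3 = 2·3 + (-1)·(1) + (-15)·(0) + (-3)·(1) + (0)·(-1) = 2
  c_4 = (-2)·(3) + 2·1 + 9·0 + 3·1 + (-1)·(-1) = 0
  c_5 = 3·3 + 0·1 + (-15)·(0) + (-3)·(1) + (5)·(-1) = 1
Expand coordinatewise in base 3:
  c_1 = 0
  c_2 = 0
  c_3 = 2 = 2·3^0
  c_4 = 0
  c_5 = 1 = 1·3^0
p-restricted factor λ_0 = (0, 0, 2, 0, 1)

((0, 0, 2, 0, 1),)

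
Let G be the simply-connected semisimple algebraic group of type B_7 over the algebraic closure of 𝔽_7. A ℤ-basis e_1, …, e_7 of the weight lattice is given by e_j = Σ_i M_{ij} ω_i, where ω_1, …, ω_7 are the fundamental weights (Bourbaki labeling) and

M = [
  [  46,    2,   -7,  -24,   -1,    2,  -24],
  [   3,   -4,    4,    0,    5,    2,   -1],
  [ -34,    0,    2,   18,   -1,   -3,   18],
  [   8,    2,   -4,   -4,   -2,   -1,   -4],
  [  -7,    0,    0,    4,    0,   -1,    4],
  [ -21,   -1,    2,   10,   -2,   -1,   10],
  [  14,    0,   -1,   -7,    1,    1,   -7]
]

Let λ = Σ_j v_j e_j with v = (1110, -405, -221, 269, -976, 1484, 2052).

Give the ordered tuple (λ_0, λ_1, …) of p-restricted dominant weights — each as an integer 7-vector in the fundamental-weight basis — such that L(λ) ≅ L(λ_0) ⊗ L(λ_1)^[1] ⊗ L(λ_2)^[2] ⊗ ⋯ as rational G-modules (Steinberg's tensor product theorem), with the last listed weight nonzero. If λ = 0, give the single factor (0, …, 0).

((2, 4, 1, 5, 2, 2, 1), (5, 0, 3, 5, 4, 5, 3), (0, 2, 2, 2, 0, 6, 0))

In the fundamental-weight basis, λ has coordinates c = M·v (v = (1110, -405, -221, 269, -976, 1484, 2052)):
  c_1 = 46*1110 + 2*-405 + -7*-221 + -24*269 + -1*-976 + 2*1484 + -24*2052 = 37
  c_2 = 3*1110 + -4*-405 + 4*-221 + 0*269 + 5*-976 + 2*1484 + -1*2052 = 102
  c_3 = -34*1110 + 0*-405 + 2*-221 + 18*269 + -1*-976 + -3*1484 + 18*2052 = 120
  c_4 = 8*1110 + 2*-405 + -4*-221 + -4*269 + -2*-976 + -1*1484 + -4*2052 = 138
  c_5 = -7*1110 + 0*-405 + 0*-221 + 4*269 + 0*-976 + -1*1484 + 4*2052 = 30
  c_6 = -21*1110 + -1*-405 + 2*-221 + 10*269 + -2*-976 + -1*1484 + 10*2052 = 331
  c_7 = 14*1110 + 0*-405 + -1*-221 + -7*269 + 1*-976 + 1*1484 + -7*2052 = 22
p = 7; digits c_i = Σ_j d_{ij}·7^j, 0 ≤ d_{ij} < 7:
  c_1 = 37 = 2·7^0 + 5·7^1
  c_2 = 102 = 4·7^0 + 0·7^1 + 2·7^2
  c_3 = 120 = 1·7^0 + 3·7^1 + 2·7^2
  c_4 = 138 = 5·7^0 + 5·7^1 + 2·7^2
  c_5 = 30 = 2·7^0 + 4·7^1
  c_6 = 331 = 2·7^0 + 5·7^1 + 6·7^2
  c_7 = 22 = 1·7^0 + 3·7^1
p-restricted factor λ_0 = (2, 4, 1, 5, 2, 2, 1)
p-restricted factor λ_1 = (5, 0, 3, 5, 4, 5, 3)
p-restricted factor λ_2 = (0, 2, 2, 2, 0, 6, 0)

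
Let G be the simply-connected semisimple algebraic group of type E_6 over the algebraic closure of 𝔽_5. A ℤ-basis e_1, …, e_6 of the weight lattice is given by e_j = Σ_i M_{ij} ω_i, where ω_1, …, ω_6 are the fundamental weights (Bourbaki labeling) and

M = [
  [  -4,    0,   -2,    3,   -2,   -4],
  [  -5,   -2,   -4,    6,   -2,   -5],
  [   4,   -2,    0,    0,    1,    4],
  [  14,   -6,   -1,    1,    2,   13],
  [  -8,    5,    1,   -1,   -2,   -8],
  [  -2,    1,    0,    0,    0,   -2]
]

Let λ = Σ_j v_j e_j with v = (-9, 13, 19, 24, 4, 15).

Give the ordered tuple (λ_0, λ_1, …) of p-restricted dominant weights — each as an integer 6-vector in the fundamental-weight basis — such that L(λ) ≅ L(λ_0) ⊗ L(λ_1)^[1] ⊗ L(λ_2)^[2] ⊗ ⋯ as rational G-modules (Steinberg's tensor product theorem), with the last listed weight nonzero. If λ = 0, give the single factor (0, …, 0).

Compute c_i = Σ_j M_{ij} v_j with v = (-9, 13, 19, 24, 4, 15):
  c_1 = -4*-9 + 0*13 + -2*19 + 3*24 + -2*4 + -4*15 = 2
  c_2 = -5*-9 + -2*13 + -4*19 + 6*24 + -2*4 + -5*15 = 4
  c_3 = 4*-9 + -2*13 + 0*19 + 0*24 + 1*4 + 4*15 = 2
  c_4 = 14*-9 + -6*13 + -1*19 + 1*24 + 2*4 + 13*15 = 4
  c_5 = -8*-9 + 5*13 + 1*19 + -1*24 + -2*4 + -8*15 = 4
  c_6 = -2*-9 + 1*13 + 0*19 + 0*24 + 0*4 + -2*15 = 1
Writing each c_i in base p = 5:
  c_1 = 2 = 2·5^0
  c_2 = 4 = 4·5^0
  c_3 = 2 = 2·5^0
  c_4 = 4 = 4·5^0
  c_5 = 4 = 4·5^0
  c_6 = 1 = 1·5^0
λ_0 = (2, 4, 2, 4, 4, 1)

((2, 4, 2, 4, 4, 1),)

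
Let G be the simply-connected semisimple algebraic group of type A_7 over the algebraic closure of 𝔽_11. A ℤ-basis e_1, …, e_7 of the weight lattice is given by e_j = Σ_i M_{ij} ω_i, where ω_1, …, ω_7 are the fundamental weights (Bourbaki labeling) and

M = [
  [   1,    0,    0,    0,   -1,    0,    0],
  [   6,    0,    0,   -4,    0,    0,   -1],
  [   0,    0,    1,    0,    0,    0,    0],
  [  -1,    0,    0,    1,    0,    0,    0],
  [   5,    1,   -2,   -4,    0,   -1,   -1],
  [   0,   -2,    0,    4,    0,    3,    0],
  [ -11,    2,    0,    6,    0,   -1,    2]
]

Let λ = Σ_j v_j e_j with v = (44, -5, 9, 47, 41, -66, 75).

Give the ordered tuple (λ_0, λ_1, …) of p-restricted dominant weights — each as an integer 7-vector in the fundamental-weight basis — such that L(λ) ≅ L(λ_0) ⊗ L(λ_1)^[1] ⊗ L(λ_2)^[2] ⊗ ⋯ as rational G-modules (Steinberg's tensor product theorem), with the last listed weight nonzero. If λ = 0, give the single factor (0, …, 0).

((3, 1, 9, 3, 0, 0, 4),)

ω-coordinates c = M·v, v = (44, -5, 9, 47, 41, -66, 75):
  c_1 = 1·44 + (0)·(-5) + 0·9 + 0·47 + (-1)·(41) + (0)·(-66) + 0·75 = 3
  c_2 = 6·44 + (0)·(-5) + 0·9 + (-4)·(47) + 0·41 + (0)·(-66) + (-1)·(75) = 1
  c_3 = 0·44 + (0)·(-5) + 1·9 + 0·47 + 0·41 + (0)·(-66) + 0·75 = 9
  c_4 = (-1)·(44) + (0)·(-5) + 0·9 + 1·47 + 0·41 + (0)·(-66) + 0·75 = 3
  c_5 = 5·44 + (1)·(-5) + (-2)·(9) + (-4)·(47) + 0·41 + (-1)·(-66) + (-1)·(75) = 0
  c_6 = 0·44 + (-2)·(-5) + 0·9 + 4·47 + 0·41 + (3)·(-66) + 0·75 = 0
  c_7 = (-11)·(44) + (2)·(-5) + 0·9 + 6·47 + 0·41 + (-1)·(-66) + 2·75 = 4
p = 11; digits c_i = Σ_j d_{ij}·11^j, 0 ≤ d_{ij} < 11:
  c_1 = 3 = 3·11^0
  c_2 = 1 = 1·11^0
  c_3 = 9 = 9·11^0
  c_4 = 3 = 3·11^0
  c_5 = 0
  c_6 = 0
  c_7 = 4 = 4·11^0
λ_0 = (3, 1, 9, 3, 0, 0, 4)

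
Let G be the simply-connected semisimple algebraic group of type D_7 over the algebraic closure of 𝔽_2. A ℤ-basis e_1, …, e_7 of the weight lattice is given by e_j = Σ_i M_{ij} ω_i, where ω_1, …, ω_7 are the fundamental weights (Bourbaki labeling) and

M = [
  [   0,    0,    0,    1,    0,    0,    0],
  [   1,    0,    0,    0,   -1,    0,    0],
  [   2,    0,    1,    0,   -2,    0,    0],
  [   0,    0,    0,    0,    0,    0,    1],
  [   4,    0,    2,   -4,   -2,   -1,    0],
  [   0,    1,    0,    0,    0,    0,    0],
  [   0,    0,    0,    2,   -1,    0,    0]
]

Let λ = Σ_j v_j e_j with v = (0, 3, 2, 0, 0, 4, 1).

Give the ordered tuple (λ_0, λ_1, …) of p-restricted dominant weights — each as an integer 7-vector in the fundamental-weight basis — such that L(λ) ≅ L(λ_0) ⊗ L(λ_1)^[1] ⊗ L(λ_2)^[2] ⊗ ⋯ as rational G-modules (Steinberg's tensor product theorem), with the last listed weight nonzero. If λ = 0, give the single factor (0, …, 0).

((0, 0, 0, 1, 0, 1, 0), (0, 0, 1, 0, 0, 1, 0))

In the fundamental-weight basis, λ has coordinates c = M·v (v = (0, 3, 2, 0, 0, 4, 1)):
  c_1 = 0·0 + 0·3 + 0·2 + 1·0 + 0·0 + 0·4 + 0·1 = 0
  c_2 = 1·0 + 0·3 + 0·2 + 0·0 + (-1)·(0) + 0·4 + 0·1 = 0
  c_3 = 2·0 + 0·3 + 1·2 + 0·0 + (-2)·(0) + 0·4 + 0·1 = 2
  c_4 = 0·0 + 0·3 + 0·2 + 0·0 + 0·0 + 0·4 + 1·1 = 1
  c_5 = 4·0 + 0·3 + 2·2 + (-4)·(0) + (-2)·(0) + (-1)·(4) + 0·1 = 0
  c_6 = 0·0 + 1·3 + 0·2 + 0·0 + 0·0 + 0·4 + 0·1 = 3
  c_7 = 0·0 + 0·3 + 0·2 + 2·0 + (-1)·(0) + 0·4 + 0·1 = 0
Writing each c_i in base p = 2:
  c_1 = 0
  c_2 = 0
  c_3 = 2 = 0·2^0 + 1·2^1
  c_4 = 1 = 1·2^0
  c_5 = 0
  c_6 = 3 = 1·2^0 + 1·2^1
  c_7 = 0
p-restricted factor λ_0 = (0, 0, 0, 1, 0, 1, 0)
p-restricted factor λ_1 = (0, 0, 1, 0, 0, 1, 0)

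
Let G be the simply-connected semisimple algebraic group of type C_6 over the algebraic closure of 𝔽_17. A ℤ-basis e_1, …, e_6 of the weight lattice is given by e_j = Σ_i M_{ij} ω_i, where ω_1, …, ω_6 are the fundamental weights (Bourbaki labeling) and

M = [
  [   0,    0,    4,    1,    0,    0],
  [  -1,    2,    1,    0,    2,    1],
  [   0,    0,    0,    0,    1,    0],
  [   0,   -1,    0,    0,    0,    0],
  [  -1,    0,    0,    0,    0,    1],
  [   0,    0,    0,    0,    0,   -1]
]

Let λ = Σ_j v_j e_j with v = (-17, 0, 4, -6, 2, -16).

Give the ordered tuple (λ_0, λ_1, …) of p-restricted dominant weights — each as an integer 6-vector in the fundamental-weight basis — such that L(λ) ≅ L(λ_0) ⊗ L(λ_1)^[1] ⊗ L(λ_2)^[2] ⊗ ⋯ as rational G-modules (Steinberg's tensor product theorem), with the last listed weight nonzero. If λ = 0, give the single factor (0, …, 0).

Change of basis e → ω: c = M·v where v = (-17, 0, 4, -6, 2, -16):
  c_1 = (0)·(-17) + 0·0 + 4·4 + (1)·(-6) + 0·2 + (0)·(-16) = 10
  c_2 = (-1)·(-17) + 2·0 + 1·4 + (0)·(-6) + 2·2 + (1)·(-16) = 9
  c_3 = (0)·(-17) + 0·0 + 0·4 + (0)·(-6) + 1·2 + (0)·(-16) = 2
  c_4 = (0)·(-17) + (-1)·(0) + 0·4 + (0)·(-6) + 0·2 + (0)·(-16) = 0
  c_5 = (-1)·(-17) + 0·0 + 0·4 + (0)·(-6) + 0·2 + (1)·(-16) = 1
  c_6 = (0)·(-17) + 0·0 + 0·4 + (0)·(-6) + 0·2 + (-1)·(-16) = 16
Base-17 expansion of each c_i:
  c_1 = 10 = 10·17^0
  c_2 = 9 = 9·17^0
  c_3 = 2 = 2·17^0
  c_4 = 0
  c_5 = 1 = 1·17^0
  c_6 = 16 = 16·17^0
λ_0 = (10, 9, 2, 0, 1, 16)

((10, 9, 2, 0, 1, 16),)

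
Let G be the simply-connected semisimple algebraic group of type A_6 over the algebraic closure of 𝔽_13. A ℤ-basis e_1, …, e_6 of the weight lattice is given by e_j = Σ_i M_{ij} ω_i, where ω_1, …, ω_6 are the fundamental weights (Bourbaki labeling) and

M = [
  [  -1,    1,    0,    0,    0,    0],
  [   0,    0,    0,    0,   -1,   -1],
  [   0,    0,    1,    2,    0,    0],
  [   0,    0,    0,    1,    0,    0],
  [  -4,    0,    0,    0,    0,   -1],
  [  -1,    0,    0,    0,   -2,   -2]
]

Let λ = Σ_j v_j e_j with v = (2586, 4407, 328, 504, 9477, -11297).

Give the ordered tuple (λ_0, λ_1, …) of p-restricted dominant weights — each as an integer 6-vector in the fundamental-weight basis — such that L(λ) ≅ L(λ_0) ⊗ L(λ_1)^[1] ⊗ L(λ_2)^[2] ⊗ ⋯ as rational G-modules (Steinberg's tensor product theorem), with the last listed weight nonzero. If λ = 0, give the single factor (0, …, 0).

Compute c_i = Σ_j M_{ij} v_j with v = (2586, 4407, 328, 504, 9477, -11297):
  c_1 = (-1)·(2586) + (1)·(4407) + (0)·(328) + (0)·(504) + (0)·(9477) + (0)·(-11297) = 1821
  c_2 = (0)·(2586) + (0)·(4407) + (0)·(328) + (0)·(504) + (-1)·(9477) + (-1)·(-11297) = 1820
  c_3 = (0)·(2586) + (0)·(4407) + (1)·(328) + (2)·(504) + (0)·(9477) + (0)·(-11297) = 1336
  c_4 = (0)·(2586) + (0)·(4407) + (0)·(328) + (1)·(504) + (0)·(9477) + (0)·(-11297) = 504
  c_5 = (-4)·(2586) + (0)·(4407) + (0)·(328) + (0)·(504) + (0)·(9477) + (-1)·(-11297) = 953
  c_6 = (-1)·(2586) + (0)·(4407) + (0)·(328) + (0)·(504) + (-2)·(9477) + (-2)·(-11297) = 1054
Writing each c_i in base p = 13:
  c_1 = 1821 = 1·13^0 + 10·13^1 + 10·13^2
  c_2 = 1820 = 0·13^0 + 10·13^1 + 10·13^2
  c_3 = 1336 = 10·13^0 + 11·13^1 + 7·13^2
  c_4 = 504 = 10·13^0 + 12·13^1 + 2·13^2
  c_5 = 953 = 4·13^0 + 8·13^1 + 5·13^2
  c_6 = 1054 = 1·13^0 + 3·13^1 + 6·13^2
p-restricted factor λ_0 = (1, 0, 10, 10, 4, 1)
p-restricted factor λ_1 = (10, 10, 11, 12, 8, 3)
p-restricted factor λ_2 = (10, 10, 7, 2, 5, 6)

((1, 0, 10, 10, 4, 1), (10, 10, 11, 12, 8, 3), (10, 10, 7, 2, 5, 6))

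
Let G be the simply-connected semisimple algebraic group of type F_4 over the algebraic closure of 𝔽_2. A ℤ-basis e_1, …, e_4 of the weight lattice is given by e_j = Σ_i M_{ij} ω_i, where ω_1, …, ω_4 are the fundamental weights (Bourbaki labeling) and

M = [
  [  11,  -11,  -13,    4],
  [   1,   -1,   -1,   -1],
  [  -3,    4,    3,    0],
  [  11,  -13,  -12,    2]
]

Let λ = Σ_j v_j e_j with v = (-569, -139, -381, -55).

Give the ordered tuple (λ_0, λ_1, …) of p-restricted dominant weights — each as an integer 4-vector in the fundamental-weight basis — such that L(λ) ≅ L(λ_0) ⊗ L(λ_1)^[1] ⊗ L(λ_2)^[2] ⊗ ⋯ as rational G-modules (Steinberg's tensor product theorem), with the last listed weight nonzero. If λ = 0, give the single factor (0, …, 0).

((1, 0, 0, 0), (1, 1, 0, 1), (0, 1, 0, 0), (0, 0, 1, 1))

Converting to the ω-basis (c_i = row i of M dotted with v = (-569, -139, -381, -55)):
  c_1 = (11)·(-569) + (-11)·(-139) + (-13)·(-381) + (4)·(-55) = 3
  c_2 = (1)·(-569) + (-1)·(-139) + (-1)·(-381) + (-1)·(-55) = 6
  c_3 = (-3)·(-569) + (4)·(-139) + (3)·(-381) + (0)·(-55) = 8
  c_4 = (11)·(-569) + (-13)·(-139) + (-12)·(-381) + (2)·(-55) = 10
Expand coordinatewise in base 2:
  c_1 = 3 = 1·2^0 + 1·2^1
  c_2 = 6 = 0·2^0 + 1·2^1 + 1·2^2
  c_3 = 8 = 0·2^0 + 0·2^1 + 0·2^2 + 1·2^3
  c_4 = 10 = 0·2^0 + 1·2^1 + 0·2^2 + 1·2^3
p-restricted factor λ_0 = (1, 0, 0, 0)
p-restricted factor λ_1 = (1, 1, 0, 1)
p-restricted factor λ_2 = (0, 1, 0, 0)
p-restricted factor λ_3 = (0, 0, 1, 1)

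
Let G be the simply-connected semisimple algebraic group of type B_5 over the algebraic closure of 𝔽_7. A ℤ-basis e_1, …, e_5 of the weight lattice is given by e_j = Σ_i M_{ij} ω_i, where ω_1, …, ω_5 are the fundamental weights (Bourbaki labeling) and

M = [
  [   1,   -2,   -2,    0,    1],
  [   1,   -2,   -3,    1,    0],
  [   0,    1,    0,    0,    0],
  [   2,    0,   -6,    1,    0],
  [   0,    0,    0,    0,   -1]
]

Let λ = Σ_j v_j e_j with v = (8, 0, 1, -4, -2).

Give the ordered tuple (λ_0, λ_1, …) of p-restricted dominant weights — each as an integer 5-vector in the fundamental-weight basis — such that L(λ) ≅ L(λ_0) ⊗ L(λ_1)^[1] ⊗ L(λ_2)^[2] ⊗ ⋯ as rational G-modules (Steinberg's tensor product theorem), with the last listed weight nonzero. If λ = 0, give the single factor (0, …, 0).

In the fundamental-weight basis, λ has coordinates c = M·v (v = (8, 0, 1, -4, -2)):
  c_1 = 1·8 + (-2)·(0) + (-2)·(1) + (0)·(-4) + (1)·(-2) = 4
  c_2 = 1·8 + (-2)·(0) + (-3)·(1) + (1)·(-4) + (0)·(-2) = 1
  c_3 = 0·8 + 1·0 + 0·1 + (0)·(-4) + (0)·(-2) = 0
  c_4 = 2·8 + 0·0 + (-6)·(1) + (1)·(-4) + (0)·(-2) = 6
  c_5 = 0·8 + 0·0 + 0·1 + (0)·(-4) + (-1)·(-2) = 2
p = 7; digits c_i = Σ_j d_{ij}·7^j, 0 ≤ d_{ij} < 7:
  c_1 = 4 = 4·7^0
  c_2 = 1 = 1·7^0
  c_3 = 0
  c_4 = 6 = 6·7^0
  c_5 = 2 = 2·7^0
Factor λ_0 = (4, 1, 0, 6, 2)

((4, 1, 0, 6, 2),)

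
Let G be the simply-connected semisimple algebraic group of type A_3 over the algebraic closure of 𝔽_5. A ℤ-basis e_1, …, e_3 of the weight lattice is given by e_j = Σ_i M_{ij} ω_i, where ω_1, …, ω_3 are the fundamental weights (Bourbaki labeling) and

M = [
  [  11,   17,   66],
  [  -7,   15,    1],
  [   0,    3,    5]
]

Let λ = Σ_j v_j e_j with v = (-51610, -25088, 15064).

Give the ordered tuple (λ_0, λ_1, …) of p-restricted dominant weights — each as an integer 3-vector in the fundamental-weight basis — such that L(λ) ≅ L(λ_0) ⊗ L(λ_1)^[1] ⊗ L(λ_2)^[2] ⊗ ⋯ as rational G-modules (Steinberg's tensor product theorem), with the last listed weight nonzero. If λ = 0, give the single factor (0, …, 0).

((3, 4, 1), (3, 2, 1), (0, 0, 2))

Change of basis e → ω: c = M·v where v = (-51610, -25088, 15064):
  c_1 = (11)·(-51610) + (17)·(-25088) + (66)·(15064) = 18
  c_2 = (-7)·(-51610) + (15)·(-25088) + (1)·(15064) = 14
  c_3 = (0)·(-51610) + (3)·(-25088) + (5)·(15064) = 56
Writing each c_i in base p = 5:
  c_1 = 18 = 3·5^0 + 3·5^1
  c_2 = 14 = 4·5^0 + 2·5^1
  c_3 = 56 = 1·5^0 + 1·5^1 + 2·5^2
Factor λ_0 = (3, 4, 1)
Factor λ_1 = (3, 2, 1)
Factor λ_2 = (0, 0, 2)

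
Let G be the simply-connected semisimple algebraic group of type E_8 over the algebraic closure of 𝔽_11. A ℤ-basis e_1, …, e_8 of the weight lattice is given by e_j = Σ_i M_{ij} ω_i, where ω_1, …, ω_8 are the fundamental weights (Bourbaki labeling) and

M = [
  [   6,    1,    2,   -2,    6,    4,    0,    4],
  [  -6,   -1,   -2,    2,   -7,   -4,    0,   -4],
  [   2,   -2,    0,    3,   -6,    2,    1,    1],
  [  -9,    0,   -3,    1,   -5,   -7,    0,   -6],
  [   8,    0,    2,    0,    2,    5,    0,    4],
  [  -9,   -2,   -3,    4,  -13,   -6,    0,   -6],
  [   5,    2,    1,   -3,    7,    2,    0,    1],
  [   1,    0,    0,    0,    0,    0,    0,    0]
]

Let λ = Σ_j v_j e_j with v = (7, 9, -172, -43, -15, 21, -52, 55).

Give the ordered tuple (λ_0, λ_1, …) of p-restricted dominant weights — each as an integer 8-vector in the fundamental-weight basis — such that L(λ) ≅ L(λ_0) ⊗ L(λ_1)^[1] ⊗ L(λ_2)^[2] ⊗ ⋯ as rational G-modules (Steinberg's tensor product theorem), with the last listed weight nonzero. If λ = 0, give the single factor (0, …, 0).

((7, 8, 2, 8, 7, 2, 2, 7),)

In the fundamental-weight basis, λ has coordinates c = M·v (v = (7, 9, -172, -43, -15, 21, -52, 55)):
  c_1 = (6)·(7) + (1)·(9) + (2)·(-172) + (-2)·(-43) + (6)·(-15) + (4)·(21) + (0)·(-52) + (4)·(55) = 7
  c_2 = (-6)·(7) + (-1)·(9) + (-2)·(-172) + (2)·(-43) + (-7)·(-15) + (-4)·(21) + (0)·(-52) + (-4)·(55) = 8
  c_3 = (2)·(7) + (-2)·(9) + (0)·(-172) + (3)·(-43) + (-6)·(-15) + (2)·(21) + (1)·(-52) + (1)·(55) = 2
  c_4 = (-9)·(7) + (0)·(9) + (-3)·(-172) + (1)·(-43) + (-5)·(-15) + (-7)·(21) + (0)·(-52) + (-6)·(55) = 8
  c_5 = (8)·(7) + (0)·(9) + (2)·(-172) + (0)·(-43) + (2)·(-15) + (5)·(21) + (0)·(-52) + (4)·(55) = 7
  c_6 = (-9)·(7) + (-2)·(9) + (-3)·(-172) + (4)·(-43) + (-13)·(-15) + (-6)·(21) + (0)·(-52) + (-6)·(55) = 2
  c_7 = (5)·(7) + (2)·(9) + (1)·(-172) + (-3)·(-43) + (7)·(-15) + (2)·(21) + (0)·(-52) + (1)·(55) = 2
  c_8 = (1)·(7) + (0)·(9) + (0)·(-172) + (0)·(-43) + (0)·(-15) + (0)·(21) + (0)·(-52) + (0)·(55) = 7
Writing each c_i in base p = 11:
  c_1 = 7 = 7·11^0
  c_2 = 8 = 8·11^0
  c_3 = 2 = 2·11^0
  c_4 = 8 = 8·11^0
  c_5 = 7 = 7·11^0
  c_6 = 2 = 2·11^0
  c_7 = 2 = 2·11^0
  c_8 = 7 = 7·11^0
λ_0 = (7, 8, 2, 8, 7, 2, 2, 7)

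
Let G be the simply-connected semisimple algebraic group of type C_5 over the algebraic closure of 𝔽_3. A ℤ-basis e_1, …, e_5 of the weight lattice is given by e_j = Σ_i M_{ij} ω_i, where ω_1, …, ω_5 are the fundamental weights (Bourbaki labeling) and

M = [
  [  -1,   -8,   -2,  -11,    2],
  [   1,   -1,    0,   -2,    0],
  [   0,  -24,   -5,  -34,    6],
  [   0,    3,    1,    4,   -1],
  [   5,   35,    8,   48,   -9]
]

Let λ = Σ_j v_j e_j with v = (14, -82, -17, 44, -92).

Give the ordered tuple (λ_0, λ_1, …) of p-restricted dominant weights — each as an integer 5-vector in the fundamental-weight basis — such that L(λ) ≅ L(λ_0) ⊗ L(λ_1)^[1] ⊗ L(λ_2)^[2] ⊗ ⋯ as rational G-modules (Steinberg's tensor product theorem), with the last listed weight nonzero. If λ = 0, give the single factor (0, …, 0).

((2, 2, 2, 2, 1), (2, 2, 1, 1, 1))

Compute c_i = Σ_j M_{ij} v_j with v = (14, -82, -17, 44, -92):
  c_1 = (-1)·(14) + (-8)·(-82) + (-2)·(-17) + (-11)·(44) + (2)·(-92) = 8
  c_2 = 1·14 + (-1)·(-82) + (0)·(-17) + (-2)·(44) + (0)·(-92) = 8
  c_3 = 0·14 + (-24)·(-82) + (-5)·(-17) + (-34)·(44) + (6)·(-92) = 5
  c_4 = 0·14 + (3)·(-82) + (1)·(-17) + 4·44 + (-1)·(-92) = 5
  c_5 = 5·14 + (35)·(-82) + (8)·(-17) + 48·44 + (-9)·(-92) = 4
Base-3 expansion of each c_i:
  c_1 = 8 = 2·3^0 + 2·3^1
  c_2 = 8 = 2·3^0 + 2·3^1
  c_3 = 5 = 2·3^0 + 1·3^1
  c_4 = 5 = 2·3^0 + 1·3^1
  c_5 = 4 = 1·3^0 + 1·3^1
Factor λ_0 = (2, 2, 2, 2, 1)
Factor λ_1 = (2, 2, 1, 1, 1)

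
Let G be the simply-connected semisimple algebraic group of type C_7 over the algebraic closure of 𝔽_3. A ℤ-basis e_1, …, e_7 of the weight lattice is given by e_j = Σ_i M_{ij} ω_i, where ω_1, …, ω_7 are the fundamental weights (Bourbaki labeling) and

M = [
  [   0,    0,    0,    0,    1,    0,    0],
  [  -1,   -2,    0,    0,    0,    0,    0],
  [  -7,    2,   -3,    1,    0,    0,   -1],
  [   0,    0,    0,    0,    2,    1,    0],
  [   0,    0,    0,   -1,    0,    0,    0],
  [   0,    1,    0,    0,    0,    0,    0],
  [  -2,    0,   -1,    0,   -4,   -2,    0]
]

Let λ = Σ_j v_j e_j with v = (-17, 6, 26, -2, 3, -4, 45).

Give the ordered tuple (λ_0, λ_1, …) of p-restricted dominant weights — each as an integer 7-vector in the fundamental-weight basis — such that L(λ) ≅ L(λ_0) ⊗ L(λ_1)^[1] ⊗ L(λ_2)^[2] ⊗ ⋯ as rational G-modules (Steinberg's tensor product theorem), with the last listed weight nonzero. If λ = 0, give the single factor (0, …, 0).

((0, 2, 0, 2, 2, 0, 1), (1, 1, 2, 0, 0, 2, 1))

Change of basis e → ω: c = M·v where v = (-17, 6, 26, -2, 3, -4, 45):
  c_1 = (0)·(-17) + 0·6 + 0·26 + (0)·(-2) + 1·3 + (0)·(-4) + 0·45 = 3
  c_2 = (-1)·(-17) + (-2)·(6) + 0·26 + (0)·(-2) + 0·3 + (0)·(-4) + 0·45 = 5
  c_3 = (-7)·(-17) + 2·6 + (-3)·(26) + (1)·(-2) + 0·3 + (0)·(-4) + (-1)·(45) = 6
  c_4 = (0)·(-17) + 0·6 + 0·26 + (0)·(-2) + 2·3 + (1)·(-4) + 0·45 = 2
  c_5 = (0)·(-17) + 0·6 + 0·26 + (-1)·(-2) + 0·3 + (0)·(-4) + 0·45 = 2
  c_6 = (0)·(-17) + 1·6 + 0·26 + (0)·(-2) + 0·3 + (0)·(-4) + 0·45 = 6
  c_7 = (-2)·(-17) + 0·6 + (-1)·(26) + (0)·(-2) + (-4)·(3) + (-2)·(-4) + 0·45 = 4
Writing each c_i in base p = 3:
  c_1 = 3 = 0·3^0 + 1·3^1
  c_2 = 5 = 2·3^0 + 1·3^1
  c_3 = 6 = 0·3^0 + 2·3^1
  c_4 = 2 = 2·3^0
  c_5 = 2 = 2·3^0
  c_6 = 6 = 0·3^0 + 2·3^1
  c_7 = 4 = 1·3^0 + 1·3^1
λ_0 = (0, 2, 0, 2, 2, 0, 1)
λ_1 = (1, 1, 2, 0, 0, 2, 1)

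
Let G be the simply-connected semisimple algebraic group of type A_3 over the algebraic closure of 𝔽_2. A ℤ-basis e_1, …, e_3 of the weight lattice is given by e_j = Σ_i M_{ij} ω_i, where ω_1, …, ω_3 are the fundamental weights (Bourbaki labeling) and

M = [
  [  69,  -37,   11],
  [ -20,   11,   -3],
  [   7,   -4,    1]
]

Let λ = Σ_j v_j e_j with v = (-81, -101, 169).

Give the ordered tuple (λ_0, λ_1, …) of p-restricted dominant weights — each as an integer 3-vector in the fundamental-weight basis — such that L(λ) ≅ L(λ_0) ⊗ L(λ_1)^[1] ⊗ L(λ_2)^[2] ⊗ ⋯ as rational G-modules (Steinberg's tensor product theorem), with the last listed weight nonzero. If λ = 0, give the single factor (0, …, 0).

ω-coordinates c = M·v, v = (-81, -101, 169):
  c_1 = 69*-81 + -37*-101 + 11*169 = 7
  c_2 = -20*-81 + 11*-101 + -3*169 = 2
  c_3 = 7*-81 + -4*-101 + 1*169 = 6
Writing each c_i in base p = 2:
  c_1 = 7 = 1·2^0 + 1·2^1 + 1·2^2
  c_2 = 2 = 0·2^0 + 1·2^1
  c_3 = 6 = 0·2^0 + 1·2^1 + 1·2^2
Factor λ_0 = (1, 0, 0)
Factor λ_1 = (1, 1, 1)
Factor λ_2 = (1, 0, 1)

((1, 0, 0), (1, 1, 1), (1, 0, 1))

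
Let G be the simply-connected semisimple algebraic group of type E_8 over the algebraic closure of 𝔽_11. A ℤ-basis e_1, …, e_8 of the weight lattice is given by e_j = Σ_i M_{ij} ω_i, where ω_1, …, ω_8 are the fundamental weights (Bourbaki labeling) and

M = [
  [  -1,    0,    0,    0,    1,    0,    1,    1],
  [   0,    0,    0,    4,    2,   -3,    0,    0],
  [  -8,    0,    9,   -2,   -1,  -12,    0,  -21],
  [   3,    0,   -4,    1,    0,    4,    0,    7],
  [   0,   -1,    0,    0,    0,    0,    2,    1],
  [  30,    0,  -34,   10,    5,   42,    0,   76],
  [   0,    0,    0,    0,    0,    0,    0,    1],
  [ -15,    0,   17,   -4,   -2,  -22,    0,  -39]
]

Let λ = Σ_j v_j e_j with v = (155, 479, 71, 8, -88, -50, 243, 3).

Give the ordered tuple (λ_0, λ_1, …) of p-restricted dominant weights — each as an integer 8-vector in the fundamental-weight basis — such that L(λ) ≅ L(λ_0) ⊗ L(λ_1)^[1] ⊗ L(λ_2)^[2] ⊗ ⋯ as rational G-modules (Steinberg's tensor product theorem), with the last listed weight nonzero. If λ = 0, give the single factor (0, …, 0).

Compute c_i = Σ_j M_{ij} v_j with v = (155, 479, 71, 8, -88, -50, 243, 3):
  c_1 = (-1)·(155) + (0)·(479) + (0)·(71) + (0)·(8) + (1)·(-88) + (0)·(-50) + (1)·(243) + (1)·(3) = 3
  c_2 = (0)·(155) + (0)·(479) + (0)·(71) + (4)·(8) + (2)·(-88) + (-3)·(-50) + (0)·(243) + (0)·(3) = 6
  c_3 = (-8)·(155) + (0)·(479) + (9)·(71) + (-2)·(8) + (-1)·(-88) + (-12)·(-50) + (0)·(243) + (-21)·(3) = 8
  c_4 = (3)·(155) + (0)·(479) + (-4)·(71) + (1)·(8) + (0)·(-88) + (4)·(-50) + (0)·(243) + (7)·(3) = 10
  c_5 = (0)·(155) + (-1)·(479) + (0)·(71) + (0)·(8) + (0)·(-88) + (0)·(-50) + (2)·(243) + (1)·(3) = 10
  c_6 = (30)·(155) + (0)·(479) + (-34)·(71) + (10)·(8) + (5)·(-88) + (42)·(-50) + (0)·(243) + (76)·(3) = 4
  c_7 = (0)·(155) + (0)·(479) + (0)·(71) + (0)·(8) + (0)·(-88) + (0)·(-50) + (0)·(243) + (1)·(3) = 3
  c_8 = (-15)·(155) + (0)·(479) + (17)·(71) + (-4)·(8) + (-2)·(-88) + (-22)·(-50) + (0)·(243) + (-39)·(3) = 9
Base-11 expansion of each c_i:
  c_1 = 3 = 3·11^0
  c_2 = 6 = 6·11^0
  c_3 = 8 = 8·11^0
  c_4 = 10 = 10·11^0
  c_5 = 10 = 10·11^0
  c_6 = 4 = 4·11^0
  c_7 = 3 = 3·11^0
  c_8 = 9 = 9·11^0
Factor λ_0 = (3, 6, 8, 10, 10, 4, 3, 9)

((3, 6, 8, 10, 10, 4, 3, 9),)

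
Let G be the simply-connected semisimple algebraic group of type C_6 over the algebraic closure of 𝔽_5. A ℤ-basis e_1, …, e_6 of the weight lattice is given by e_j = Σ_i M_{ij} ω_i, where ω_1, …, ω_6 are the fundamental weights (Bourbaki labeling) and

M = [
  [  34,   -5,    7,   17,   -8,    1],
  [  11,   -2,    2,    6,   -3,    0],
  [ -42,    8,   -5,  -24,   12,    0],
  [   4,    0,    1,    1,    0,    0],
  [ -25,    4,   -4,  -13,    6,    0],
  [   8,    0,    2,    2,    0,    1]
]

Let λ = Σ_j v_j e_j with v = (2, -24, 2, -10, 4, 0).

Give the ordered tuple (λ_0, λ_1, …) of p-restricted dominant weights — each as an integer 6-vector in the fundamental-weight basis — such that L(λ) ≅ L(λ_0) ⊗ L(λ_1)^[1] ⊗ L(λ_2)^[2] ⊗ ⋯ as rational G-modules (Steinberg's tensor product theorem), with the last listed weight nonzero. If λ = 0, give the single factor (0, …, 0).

Change of basis e → ω: c = M·v where v = (2, -24, 2, -10, 4, 0):
  c_1 = 34·2 + (-5)·(-24) + 7·2 + (17)·(-10) + (-8)·(4) + 1·0 = 0
  c_2 = 11·2 + (-2)·(-24) + 2·2 + (6)·(-10) + (-3)·(4) + 0·0 = 2
  c_3 = (-42)·(2) + (8)·(-24) + (-5)·(2) + (-24)·(-10) + 12·4 + 0·0 = 2
  c_4 = 4·2 + (0)·(-24) + 1·2 + (1)·(-10) + 0·4 + 0·0 = 0
  c_5 = (-25)·(2) + (4)·(-24) + (-4)·(2) + (-13)·(-10) + 6·4 + 0·0 = 0
  c_6 = 8·2 + (0)·(-24) + 2·2 + (2)·(-10) + 0·4 + 1·0 = 0
p = 5; digits c_i = Σ_j d_{ij}·5^j, 0 ≤ d_{ij} < 5:
  c_1 = 0
  c_2 = 2 = 2·5^0
  c_3 = 2 = 2·5^0
  c_4 = 0
  c_5 = 0
  c_6 = 0
Factor λ_0 = (0, 2, 2, 0, 0, 0)

((0, 2, 2, 0, 0, 0),)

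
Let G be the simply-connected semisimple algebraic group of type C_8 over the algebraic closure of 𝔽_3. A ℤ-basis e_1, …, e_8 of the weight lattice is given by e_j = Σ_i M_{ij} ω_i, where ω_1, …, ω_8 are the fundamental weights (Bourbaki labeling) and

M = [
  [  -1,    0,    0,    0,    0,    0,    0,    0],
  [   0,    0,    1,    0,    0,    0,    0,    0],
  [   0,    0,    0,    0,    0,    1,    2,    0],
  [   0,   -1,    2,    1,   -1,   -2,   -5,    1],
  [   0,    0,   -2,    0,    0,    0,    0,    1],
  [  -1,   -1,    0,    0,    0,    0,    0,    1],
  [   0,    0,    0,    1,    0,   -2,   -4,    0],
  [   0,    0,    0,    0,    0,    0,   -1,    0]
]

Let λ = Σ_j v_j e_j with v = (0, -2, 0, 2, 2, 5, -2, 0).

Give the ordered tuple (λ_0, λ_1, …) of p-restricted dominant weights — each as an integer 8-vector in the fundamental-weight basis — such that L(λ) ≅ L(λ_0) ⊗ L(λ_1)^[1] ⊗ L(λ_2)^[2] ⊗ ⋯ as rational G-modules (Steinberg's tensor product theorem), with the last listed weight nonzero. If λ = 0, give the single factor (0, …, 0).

((0, 0, 1, 2, 0, 2, 0, 2),)

ω-coordinates c = M·v, v = (0, -2, 0, 2, 2, 5, -2, 0):
  c_1 = (-1)·(0) + (0)·(-2) + 0·0 + 0·2 + 0·2 + 0·5 + (0)·(-2) + 0·0 = 0
  c_2 = 0·0 + (0)·(-2) + 1·0 + 0·2 + 0·2 + 0·5 + (0)·(-2) + 0·0 = 0
  c_3 = 0·0 + (0)·(-2) + 0·0 + 0·2 + 0·2 + 1·5 + (2)·(-2) + 0·0 = 1
  c_4 = 0·0 + (-1)·(-2) + 2·0 + 1·2 + (-1)·(2) + (-2)·(5) + (-5)·(-2) + 1·0 = 2
  c_5 = 0·0 + (0)·(-2) + (-2)·(0) + 0·2 + 0·2 + 0·5 + (0)·(-2) + 1·0 = 0
  c_6 = (-1)·(0) + (-1)·(-2) + 0·0 + 0·2 + 0·2 + 0·5 + (0)·(-2) + 1·0 = 2
  c_7 = 0·0 + (0)·(-2) + 0·0 + 1·2 + 0·2 + (-2)·(5) + (-4)·(-2) + 0·0 = 0
  c_8 = 0·0 + (0)·(-2) + 0·0 + 0·2 + 0·2 + 0·5 + (-1)·(-2) + 0·0 = 2
Writing each c_i in base p = 3:
  c_1 = 0
  c_2 = 0
  c_3 = 1 = 1·3^0
  c_4 = 2 = 2·3^0
  c_5 = 0
  c_6 = 2 = 2·3^0
  c_7 = 0
  c_8 = 2 = 2·3^0
λ_0 = (0, 0, 1, 2, 0, 2, 0, 2)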